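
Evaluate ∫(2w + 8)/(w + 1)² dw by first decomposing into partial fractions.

Decompose: α = 2, β = 2·(-1) + 8 = 6, so (2w + 8)/(w + 1)² = 2/(w + 1) + 6/(w + 1)². Integrate: ∫ α/(w + 1) dw = 2 ln|(w + 1)|; ∫ β/(w + 1)² dw = -6/(w + 1). Sum: 2 ln|(w + 1)| - 6/(w + 1) + C


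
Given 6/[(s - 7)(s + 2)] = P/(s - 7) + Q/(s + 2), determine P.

Cover-up at s = 7: P = 6/(7 + 2) = 6/9 = 2/3


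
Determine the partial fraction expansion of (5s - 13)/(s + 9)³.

(5s - 13) = P(s + 9)² + Q(s + 9) + R. At s = -9: R = 5·(-9) - 13 = -58. Coefficients: P = 0, Q = 5
Result: 5/(s + 9)² - 58/(s + 9)³


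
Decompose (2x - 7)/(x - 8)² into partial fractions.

(2x - 7) = P(x - 8) + Q. At x = 8: Q = 2·8 - 7 = 9. Coeff of x: P = 2
Result: 2/(x - 8) + 9/(x - 8)²


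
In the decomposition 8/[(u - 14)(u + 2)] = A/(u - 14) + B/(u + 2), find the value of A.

Cover-up at u = 14: A = 8/(14 + 2) = 8/16 = 1/2


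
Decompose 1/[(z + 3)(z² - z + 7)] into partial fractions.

Cover-up at z = -3: α = 1/((-3)² - 1·(-3) + 7) = 1/19. Then β = -α = -1/19, γ = -α·(-1 - 3) = 4/19
Result: (1/19)/(z + 3) - ((1/19)z - 4/19)/(z² - z + 7)


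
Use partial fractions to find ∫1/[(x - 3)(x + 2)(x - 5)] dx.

Cover-up: A = -1/10, B = 1/35, C = 1/14. Decomposition: (-1/10)/(x - 3) + (1/35)/(x + 2) + (1/14)/(x - 5). Integrate each term: (-1/10) ln|(x - 3)| + (1/35) ln|(x + 2)| + (1/14) ln|(x - 5)| + C


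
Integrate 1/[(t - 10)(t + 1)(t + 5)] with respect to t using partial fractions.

Cover-up: A = 1/165, B = -1/44, C = 1/60. Decomposition: (1/165)/(t - 10) - (1/44)/(t + 1) + (1/60)/(t + 5). Integrate each term: (1/165) ln|(t - 10)| - (1/44) ln|(t + 1)| + (1/60) ln|(t + 5)| + C


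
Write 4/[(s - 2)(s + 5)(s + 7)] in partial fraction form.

Using cover-up method: P = 4/63, Q = -2/7, R = 2/9
Result: (4/63)/(s - 2) - (2/7)/(s + 5) + (2/9)/(s + 7)


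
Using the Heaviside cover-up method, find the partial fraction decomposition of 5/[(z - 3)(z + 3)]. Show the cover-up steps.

Cover (z - 3): set z=3, get α = 5/(3 + 3) = 5/6. Cover (z + 3): set z=-3, get β = 5/(-3 - 3) = -5/6.
Result: (5/6)/(z - 3) - (5/6)/(z + 3)


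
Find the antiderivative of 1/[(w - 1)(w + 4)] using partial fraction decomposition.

Decompose: 1/[(w - 1)(w + 4)] = (1/5)/(w - 1) - (1/5)/(w + 4). Integrate each term: (1/5) ln|(w - 1)| - (1/5) ln|(w + 4)| + C


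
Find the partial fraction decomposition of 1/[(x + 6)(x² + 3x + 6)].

Cover-up at x = -6: P = 1/((-6)² + 3·(-6) + 6) = 1/24. Then Q = -P = -1/24, R = -P·(3 - 6) = 1/8
Result: (1/24)/(x + 6) - ((1/24)x - 1/8)/(x² + 3x + 6)


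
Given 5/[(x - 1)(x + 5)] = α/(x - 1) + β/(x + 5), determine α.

Cover-up at x = 1: α = 5/(1 + 5) = 5/6


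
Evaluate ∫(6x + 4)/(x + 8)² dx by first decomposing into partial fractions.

Decompose: α = 6, β = 6·(-8) + 4 = -44, so (6x + 4)/(x + 8)² = 6/(x + 8) - 44/(x + 8)². Integrate: ∫ α/(x + 8) dx = 6 ln|(x + 8)|; ∫ β/(x + 8)² dx = 44/(x + 8). Sum: 6 ln|(x + 8)| + 44/(x + 8) + C


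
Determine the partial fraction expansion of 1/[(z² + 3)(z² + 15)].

Coefficient matching gives A = C = 0, B = 1/(15-3) = 1/12, D = -B = -1/12
Result: (1/12)/(z² + 3) - (1/12)/(z² + 15)


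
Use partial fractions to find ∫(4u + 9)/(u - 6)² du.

Decompose: α = 4, β = 4·6 + 9 = 33, so (4u + 9)/(u - 6)² = 4/(u - 6) + 33/(u - 6)². Integrate: ∫ α/(u - 6) du = 4 ln|(u - 6)|; ∫ β/(u - 6)² du = -33/(u - 6). Sum: 4 ln|(u - 6)| - 33/(u - 6) + C


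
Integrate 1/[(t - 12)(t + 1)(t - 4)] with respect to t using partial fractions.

Cover-up: A = 1/104, B = 1/65, C = -1/40. Decomposition: (1/104)/(t - 12) + (1/65)/(t + 1) - (1/40)/(t - 4). Integrate each term: (1/104) ln|(t - 12)| + (1/65) ln|(t + 1)| - (1/40) ln|(t - 4)| + C


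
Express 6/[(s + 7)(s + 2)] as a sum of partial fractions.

6/(s + 7)(s + 2) = α/(s + 7) + β/(s + 2). α = 6/(-7 + 2) = -6/5, β = 6/(-2 + 7) = 6/5
Result: (-6/5)/(s + 7) + (6/5)/(s + 2)


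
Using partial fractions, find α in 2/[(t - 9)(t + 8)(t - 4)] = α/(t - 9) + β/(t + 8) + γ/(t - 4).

Cover-up at t = 9: α = 2/[(9 + 8)(9 - 4)] = 2/[(17)(5)] = 2/85


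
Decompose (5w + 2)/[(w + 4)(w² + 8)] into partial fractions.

At w=-4: α = (5·(-4) + 2)/((-4)² + 8) = -3/4. β = -α = 3/4, γ = 5 - (-4)·α = 2
Result: (-3/4)/(w + 4) + ((3/4)w + 2)/(w² + 8)


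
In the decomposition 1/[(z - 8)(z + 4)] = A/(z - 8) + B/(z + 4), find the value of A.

Cover-up at z = 8: A = 1/(8 + 4) = 1/12


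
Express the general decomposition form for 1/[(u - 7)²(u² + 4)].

Repeated linear + quadratic: A/(u - 7) + B/(u - 7)² + (Cu + D)/(u² + 4)


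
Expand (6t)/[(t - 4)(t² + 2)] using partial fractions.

At t=4: α = (6·4 + 0)/(4² + 2) = 4/3. β = -α = -4/3, γ = 6 - 4·α = 2/3
Result: (4/3)/(t - 4) - ((4/3)t - 2/3)/(t² + 2)


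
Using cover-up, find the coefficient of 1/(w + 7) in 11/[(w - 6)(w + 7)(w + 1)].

Cover (w + 7), set w=-7: 11/[(-7 - 6)(-7 + 1)] = 11/78


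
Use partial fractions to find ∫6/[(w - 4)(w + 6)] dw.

Decompose: 6/[(w - 4)(w + 6)] = (3/5)/(w - 4) - (3/5)/(w + 6). Integrate each term: (3/5) ln|(w - 4)| - (3/5) ln|(w + 6)| + C


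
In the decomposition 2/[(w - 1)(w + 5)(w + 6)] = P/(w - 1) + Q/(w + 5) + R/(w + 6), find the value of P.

Cover-up at w = 1: P = 2/[(1 + 5)(1 + 6)] = 2/[(6)(7)] = 2/42 = 1/21


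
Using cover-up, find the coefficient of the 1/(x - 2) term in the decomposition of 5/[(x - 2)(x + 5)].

Cover (x - 2), set x=2: 5/((x + 5) at x=2) = 5/(7) = 5/7


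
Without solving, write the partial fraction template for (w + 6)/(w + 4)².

Repeated linear factor: α/(w + 4) + β/(w + 4)²


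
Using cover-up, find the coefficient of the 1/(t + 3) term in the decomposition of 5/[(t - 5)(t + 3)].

Cover (t + 3), set t=-3: 5/((t - 5) at t=-3) = 5/(-8) = -5/8


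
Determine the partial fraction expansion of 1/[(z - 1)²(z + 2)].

Cover-up at z=-2: γ = 1/(-2 - 1)² = 1/9. Cover-up at z=1: β = 1/(1 + 2) = 1/3. Comparing z² coeff: α = -γ = -1/9
Result: (-1/9)/(z - 1) + (1/3)/(z - 1)² + (1/9)/(z + 2)


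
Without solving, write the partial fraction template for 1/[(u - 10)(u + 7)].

Distinct linear factors: α/(u - 10) + β/(u + 7)


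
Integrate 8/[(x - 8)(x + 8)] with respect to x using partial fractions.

Decompose: 8/[(x - 8)(x + 8)] = (1/2)/(x - 8) - (1/2)/(x + 8). Integrate each term: (1/2) ln|(x - 8)| - (1/2) ln|(x + 8)| + C


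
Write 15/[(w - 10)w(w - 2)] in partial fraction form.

Using cover-up method: P = 3/16, Q = 3/4, R = -15/16
Result: (3/16)/(w - 10) + (3/4)/w - (15/16)/(w - 2)


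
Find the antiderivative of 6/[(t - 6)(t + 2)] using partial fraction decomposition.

Decompose: 6/[(t - 6)(t + 2)] = (3/4)/(t - 6) - (3/4)/(t + 2). Integrate each term: (3/4) ln|(t - 6)| - (3/4) ln|(t + 2)| + C


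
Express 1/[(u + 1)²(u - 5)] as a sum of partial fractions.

Cover-up at u=5: γ = 1/(5 + 1)² = 1/36. Cover-up at u=-1: β = 1/(-1 - 5) = -1/6. Comparing u² coeff: α = -γ = -1/36
Result: (-1/36)/(u + 1) - (1/6)/(u + 1)² + (1/36)/(u - 5)


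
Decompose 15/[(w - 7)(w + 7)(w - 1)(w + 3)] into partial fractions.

Using Heaviside cover-up: (1/56)/(w - 7) - (15/448)/(w + 7) - (5/64)/(w - 1) + (3/32)/(w + 3)


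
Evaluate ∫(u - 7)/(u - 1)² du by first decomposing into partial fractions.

Decompose: α = 1, β = 1·1 - 7 = -6, so (u - 7)/(u - 1)² = 1/(u - 1) - 6/(u - 1)². Integrate: ∫ α/(u - 1) du = ln|(u - 1)|; ∫ β/(u - 1)² du = 6/(u - 1). Sum: ln|(u - 1)| + 6/(u - 1) + C


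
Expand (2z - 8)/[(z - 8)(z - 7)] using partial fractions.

At z=8: A = (2·8 - 8)/(8 - 7) = 8. At z=7: B = (2·7 - 8)/(7 - 8) = -6
Result: 8/(z - 8) - 6/(z - 7)


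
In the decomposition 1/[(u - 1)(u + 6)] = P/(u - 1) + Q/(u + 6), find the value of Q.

Cover-up at u = -6: Q = 1/(-6 - 1) = -1/7


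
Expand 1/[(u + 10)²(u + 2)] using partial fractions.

Cover-up at u=-2: C = 1/(-2 + 10)² = 1/64. Cover-up at u=-10: B = 1/(-10 + 2) = -1/8. Comparing u² coeff: A = -C = -1/64
Result: (-1/64)/(u + 10) - (1/8)/(u + 10)² + (1/64)/(u + 2)


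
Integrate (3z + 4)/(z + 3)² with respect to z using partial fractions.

Decompose: α = 3, β = 3·(-3) + 4 = -5, so (3z + 4)/(z + 3)² = 3/(z + 3) - 5/(z + 3)². Integrate: ∫ α/(z + 3) dz = 3 ln|(z + 3)|; ∫ β/(z + 3)² dz = 5/(z + 3). Sum: 3 ln|(z + 3)| + 5/(z + 3) + C


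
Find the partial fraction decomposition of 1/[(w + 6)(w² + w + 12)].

Cover-up at w = -6: α = 1/((-6)² + 1·(-6) + 12) = 1/42. Then β = -α = -1/42, γ = -α·(1 - 6) = 5/42
Result: (1/42)/(w + 6) - ((1/42)w - 5/42)/(w² + w + 12)


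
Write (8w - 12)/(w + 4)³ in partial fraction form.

(8w - 12) = α(w + 4)² + β(w + 4) + γ. At w = -4: γ = 8·(-4) - 12 = -44. Coefficients: α = 0, β = 8
Result: 8/(w + 4)² - 44/(w + 4)³


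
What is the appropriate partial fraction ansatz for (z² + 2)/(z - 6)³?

Repeated linear factor (power 3): α/(z - 6) + β/(z - 6)² + γ/(z - 6)³


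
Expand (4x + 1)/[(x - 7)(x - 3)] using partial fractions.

At x=7: A = (4·7 + 1)/(7 - 3) = 29/4. At x=3: B = (4·3 + 1)/(3 - 7) = -13/4
Result: (29/4)/(x - 7) - (13/4)/(x - 3)


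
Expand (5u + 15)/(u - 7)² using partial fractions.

(5u + 15) = α(u - 7) + β. At u = 7: β = 5·7 + 15 = 50. Coeff of u: α = 5
Result: 5/(u - 7) + 50/(u - 7)²


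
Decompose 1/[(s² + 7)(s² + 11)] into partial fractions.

Coefficient matching gives α = γ = 0, β = 1/(11-7) = 1/4, δ = -β = -1/4
Result: (1/4)/(s² + 7) - (1/4)/(s² + 11)


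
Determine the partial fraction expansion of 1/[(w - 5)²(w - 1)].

Cover-up at w=1: R = 1/(1 - 5)² = 1/16. Cover-up at w=5: Q = 1/(5 - 1) = 1/4. Comparing w² coeff: P = -R = -1/16
Result: (-1/16)/(w - 5) + (1/4)/(w - 5)² + (1/16)/(w - 1)


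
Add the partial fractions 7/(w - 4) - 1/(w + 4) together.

Common denominator (w - 4)(w + 4). Numerator: 7(w + 4) - 1(w - 4) = (7w + 28) - (w - 4) = 6w + 32
Result: (6w + 32)/[(w - 4)(w + 4)]


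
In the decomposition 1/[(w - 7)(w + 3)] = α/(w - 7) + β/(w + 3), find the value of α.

Cover-up at w = 7: α = 1/(7 + 3) = 1/10


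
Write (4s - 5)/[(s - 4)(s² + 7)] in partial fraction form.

At s=4: α = (4·4 - 5)/(4² + 7) = 11/23. β = -α = -11/23, γ = 4 - 4·α = 48/23
Result: (11/23)/(s - 4) - ((11/23)s - 48/23)/(s² + 7)


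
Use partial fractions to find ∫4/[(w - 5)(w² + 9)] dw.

Cover-up at w=5: P = 4/(5²+9) = 2/17. Coeff matching: Q = -2/17, R = -10/17. Decomposition: (2/17)/(w - 5) - ((2/17)w + 10/17)/(w² + 9). Integrate: linear → ln, quadratic → (1/2)ln + arctan: (2/17) ln|(w - 5)| - (1/17) ln(w² + 9) - (10/51) arctan(w/3) + C


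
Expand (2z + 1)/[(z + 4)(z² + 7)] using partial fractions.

At z=-4: P = (2·(-4) + 1)/((-4)² + 7) = -7/23. Q = -P = 7/23, R = 2 - (-4)·P = 18/23
Result: (-7/23)/(z + 4) + ((7/23)z + 18/23)/(z² + 7)


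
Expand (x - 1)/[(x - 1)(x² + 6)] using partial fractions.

At x=1: P = (1·1 - 1)/(1² + 6) = 0. Q = -P = 0, R = 1 - 1·P = 1
Result: (1)/(x² + 6)


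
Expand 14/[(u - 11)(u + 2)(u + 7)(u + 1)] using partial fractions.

Using Heaviside cover-up: (7/1404)/(u - 11) + (14/65)/(u + 2) - (7/270)/(u + 7) - (7/36)/(u + 1)


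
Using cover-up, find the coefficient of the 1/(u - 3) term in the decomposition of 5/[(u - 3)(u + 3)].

Cover (u - 3), set u=3: 5/((u + 3) at u=3) = 5/(6) = 5/6


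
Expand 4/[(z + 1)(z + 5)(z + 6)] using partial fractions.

Using cover-up method: α = 1/5, β = -1, γ = 4/5
Result: (1/5)/(z + 1) - 1/(z + 5) + (4/5)/(z + 6)


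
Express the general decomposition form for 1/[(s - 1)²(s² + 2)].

Repeated linear + quadratic: α/(s - 1) + β/(s - 1)² + (γs + δ)/(s² + 2)


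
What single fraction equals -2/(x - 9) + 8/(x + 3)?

Common denominator (x - 9)(x + 3). Numerator: -2(x + 3) + 8(x - 9) = (-2x - 6) + (8x - 72) = 6x - 78
Result: (6x - 78)/[(x - 9)(x + 3)]


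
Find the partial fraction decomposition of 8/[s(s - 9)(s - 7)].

Using cover-up method: P = 8/63, Q = 4/9, R = -4/7
Result: (8/63)/s + (4/9)/(s - 9) - (4/7)/(s - 7)


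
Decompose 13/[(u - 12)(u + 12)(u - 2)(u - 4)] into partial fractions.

Using Heaviside cover-up: (13/1920)/(u - 12) - (13/5376)/(u + 12) + (13/280)/(u - 2) - (13/256)/(u - 4)


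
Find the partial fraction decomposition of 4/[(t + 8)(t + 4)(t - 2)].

Using cover-up method: A = 1/10, B = -1/6, C = 1/15
Result: (1/10)/(t + 8) - (1/6)/(t + 4) + (1/15)/(t - 2)


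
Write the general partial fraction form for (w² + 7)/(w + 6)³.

Repeated linear factor (power 3): A/(w + 6) + B/(w + 6)² + C/(w + 6)³


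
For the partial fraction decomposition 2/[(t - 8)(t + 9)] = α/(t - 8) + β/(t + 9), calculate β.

Cover-up at t = -9: β = 2/(-9 - 8) = -2/17


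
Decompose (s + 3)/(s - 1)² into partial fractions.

(s + 3) = A(s - 1) + B. At s = 1: B = 1·1 + 3 = 4. Coeff of s: A = 1
Result: 1/(s - 1) + 4/(s - 1)²


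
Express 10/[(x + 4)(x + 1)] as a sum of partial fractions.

10/(x + 4)(x + 1) = α/(x + 4) + β/(x + 1). α = 10/(-4 + 1) = -10/3, β = 10/(-1 + 4) = 10/3
Result: (-10/3)/(x + 4) + (10/3)/(x + 1)


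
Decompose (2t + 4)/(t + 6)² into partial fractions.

(2t + 4) = α(t + 6) + β. At t = -6: β = 2·(-6) + 4 = -8. Coeff of t: α = 2
Result: 2/(t + 6) - 8/(t + 6)²


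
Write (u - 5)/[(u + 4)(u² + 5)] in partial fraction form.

At u=-4: α = (1·(-4) - 5)/((-4)² + 5) = -3/7. β = -α = 3/7, γ = 1 - (-4)·α = -5/7
Result: (-3/7)/(u + 4) + ((3/7)u - 5/7)/(u² + 5)


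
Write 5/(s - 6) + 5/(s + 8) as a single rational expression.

Common denominator (s - 6)(s + 8). Numerator: 5(s + 8) + 5(s - 6) = (5s + 40) + (5s - 30) = 10s + 10
Result: (10s + 10)/[(s - 6)(s + 8)]


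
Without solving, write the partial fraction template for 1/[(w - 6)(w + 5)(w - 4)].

Three distinct linear factors: α/(w - 6) + β/(w + 5) + γ/(w - 4)


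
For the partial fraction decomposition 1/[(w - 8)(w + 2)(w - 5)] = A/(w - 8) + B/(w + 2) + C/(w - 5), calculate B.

Cover-up at w = -2: B = 1/[(-2 - 8)(-2 - 5)] = 1/[(-10)(-7)] = 1/70


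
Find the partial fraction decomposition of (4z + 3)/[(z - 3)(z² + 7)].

At z=3: α = (4·3 + 3)/(3² + 7) = 15/16. β = -α = -15/16, γ = 4 - 3·α = 19/16
Result: (15/16)/(z - 3) - ((15/16)z - 19/16)/(z² + 7)


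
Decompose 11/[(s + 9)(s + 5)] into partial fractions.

11/(s + 9)(s + 5) = A/(s + 9) + B/(s + 5). A = 11/(-9 + 5) = -11/4, B = 11/(-5 + 9) = 11/4
Result: (-11/4)/(s + 9) + (11/4)/(s + 5)


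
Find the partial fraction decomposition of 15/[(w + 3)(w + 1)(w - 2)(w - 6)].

Using Heaviside cover-up: (-1/6)/(w + 3) + (5/14)/(w + 1) - (1/4)/(w - 2) + (5/84)/(w - 6)


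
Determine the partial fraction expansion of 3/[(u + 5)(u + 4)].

3/(u + 5)(u + 4) = P/(u + 5) + Q/(u + 4). P = 3/(-5 + 4) = -3, Q = 3/(-4 + 5) = 3
Result: -3/(u + 5) + 3/(u + 4)


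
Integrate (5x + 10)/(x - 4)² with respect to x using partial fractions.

Decompose: α = 5, β = 5·4 + 10 = 30, so (5x + 10)/(x - 4)² = 5/(x - 4) + 30/(x - 4)². Integrate: ∫ α/(x - 4) dx = 5 ln|(x - 4)|; ∫ β/(x - 4)² dx = -30/(x - 4). Sum: 5 ln|(x - 4)| - 30/(x - 4) + C


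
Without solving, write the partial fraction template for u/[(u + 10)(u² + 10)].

Linear + irreducible quadratic: α/(u + 10) + (βu + γ)/(u² + 10)


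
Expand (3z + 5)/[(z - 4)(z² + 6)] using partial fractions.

At z=4: P = (3·4 + 5)/(4² + 6) = 17/22. Q = -P = -17/22, R = 3 - 4·P = -1/11
Result: (17/22)/(z - 4) - ((17/22)z + 1/11)/(z² + 6)


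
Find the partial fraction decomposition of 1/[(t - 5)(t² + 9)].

Cover-up at t = 5: α = 1/(5² + 9) = 1/34. Then β = -α = -1/34, γ = -α·(0 + 5) = -5/34
Result: (1/34)/(t - 5) - ((1/34)t + 5/34)/(t² + 9)


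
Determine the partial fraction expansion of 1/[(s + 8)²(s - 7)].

Cover-up at s=7: γ = 1/(7 + 8)² = 1/225. Cover-up at s=-8: β = 1/(-8 - 7) = -1/15. Comparing s² coeff: α = -γ = -1/225
Result: (-1/225)/(s + 8) - (1/15)/(s + 8)² + (1/225)/(s - 7)


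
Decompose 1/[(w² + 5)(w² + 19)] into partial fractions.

Coefficient matching gives A = C = 0, B = 1/(19-5) = 1/14, D = -B = -1/14
Result: (1/14)/(w² + 5) - (1/14)/(w² + 19)


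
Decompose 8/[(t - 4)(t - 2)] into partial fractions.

8/(t - 4)(t - 2) = A/(t - 4) + B/(t - 2). A = 8/(4 - 2) = 4, B = 8/(2 - 4) = -4
Result: 4/(t - 4) - 4/(t - 2)


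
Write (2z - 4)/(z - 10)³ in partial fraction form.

(2z - 4) = P(z - 10)² + Q(z - 10) + R. At z = 10: R = 2·10 - 4 = 16. Coefficients: P = 0, Q = 2
Result: 2/(z - 10)² + 16/(z - 10)³


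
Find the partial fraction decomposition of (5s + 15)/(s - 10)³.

(5s + 15) = A(s - 10)² + B(s - 10) + C. At s = 10: C = 5·10 + 15 = 65. Coefficients: A = 0, B = 5
Result: 5/(s - 10)² + 65/(s - 10)³


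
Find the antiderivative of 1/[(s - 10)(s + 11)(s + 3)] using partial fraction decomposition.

Cover-up: A = 1/273, B = 1/168, C = -1/104. Decomposition: (1/273)/(s - 10) + (1/168)/(s + 11) - (1/104)/(s + 3). Integrate each term: (1/273) ln|(s - 10)| + (1/168) ln|(s + 11)| - (1/104) ln|(s + 3)| + C


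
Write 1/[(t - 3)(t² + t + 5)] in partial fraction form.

Cover-up at t = 3: P = 1/(3² + 1·3 + 5) = 1/17. Then Q = -P = -1/17, R = -P·(1 + 3) = -4/17
Result: (1/17)/(t - 3) - ((1/17)t + 4/17)/(t² + t + 5)


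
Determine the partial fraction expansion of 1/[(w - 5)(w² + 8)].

Cover-up at w = 5: α = 1/(5² + 8) = 1/33. Then β = -α = -1/33, γ = -α·(0 + 5) = -5/33
Result: (1/33)/(w - 5) - ((1/33)w + 5/33)/(w² + 8)


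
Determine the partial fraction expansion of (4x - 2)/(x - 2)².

(4x - 2) = P(x - 2) + Q. At x = 2: Q = 4·2 - 2 = 6. Coeff of x: P = 4
Result: 4/(x - 2) + 6/(x - 2)²


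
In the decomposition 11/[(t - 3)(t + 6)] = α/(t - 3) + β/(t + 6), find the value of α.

Cover-up at t = 3: α = 11/(3 + 6) = 11/9


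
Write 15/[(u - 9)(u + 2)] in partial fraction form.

15/(u - 9)(u + 2) = A/(u - 9) + B/(u + 2). A = 15/(9 + 2) = 15/11, B = 15/(-2 - 9) = -15/11
Result: (15/11)/(u - 9) - (15/11)/(u + 2)


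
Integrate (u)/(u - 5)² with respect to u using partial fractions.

Decompose: α = 1, β = 1·5 + 0 = 5, so (u)/(u - 5)² = 1/(u - 5) + 5/(u - 5)². Integrate: ∫ α/(u - 5) du = ln|(u - 5)|; ∫ β/(u - 5)² du = -5/(u - 5). Sum: ln|(u - 5)| - 5/(u - 5) + C


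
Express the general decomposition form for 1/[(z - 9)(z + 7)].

Distinct linear factors: P/(z - 9) + Q/(z + 7)


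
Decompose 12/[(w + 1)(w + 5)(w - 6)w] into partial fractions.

Using Heaviside cover-up: (3/7)/(w + 1) - (3/55)/(w + 5) + (2/77)/(w - 6) - (2/5)/w


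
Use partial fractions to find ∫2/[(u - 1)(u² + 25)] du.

Cover-up at u=1: P = 2/(1²+25) = 1/13. Coeff matching: Q = -1/13, R = -1/13. Decomposition: (1/13)/(u - 1) - ((1/13)u + 1/13)/(u² + 25). Integrate: linear → ln, quadratic → (1/2)ln + arctan: (1/13) ln|(u - 1)| - (1/26) ln(u² + 25) - (1/65) arctan(u/5) + C


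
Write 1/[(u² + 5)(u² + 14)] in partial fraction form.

Coefficient matching gives A = C = 0, B = 1/(14-5) = 1/9, D = -B = -1/9
Result: (1/9)/(u² + 5) - (1/9)/(u² + 14)


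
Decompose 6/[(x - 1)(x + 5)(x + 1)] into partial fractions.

Using cover-up method: A = 1/2, B = 1/4, C = -3/4
Result: (1/2)/(x - 1) + (1/4)/(x + 5) - (3/4)/(x + 1)


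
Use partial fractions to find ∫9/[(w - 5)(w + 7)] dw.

Decompose: 9/[(w - 5)(w + 7)] = (3/4)/(w - 5) - (3/4)/(w + 7). Integrate each term: (3/4) ln|(w - 5)| - (3/4) ln|(w + 7)| + C


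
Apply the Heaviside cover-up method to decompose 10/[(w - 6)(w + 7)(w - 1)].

Cover (w - 6), w=6: α = 10/[(6 + 7)(6 - 1)] = 2/13. Cover (w + 7), w=-7: β = 10/[(-7 - 6)(-7 - 1)] = 5/52. Cover (w - 1), w=1: γ = 10/[(1 - 6)(1 + 7)] = -1/4.
Result: (2/13)/(w - 6) + (5/52)/(w + 7) - (1/4)/(w - 1)


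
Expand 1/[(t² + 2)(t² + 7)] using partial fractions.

Coefficient matching gives A = C = 0, B = 1/(7-2) = 1/5, D = -B = -1/5
Result: (1/5)/(t² + 2) - (1/5)/(t² + 7)


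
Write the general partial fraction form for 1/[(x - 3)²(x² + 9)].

Repeated linear + quadratic: P/(x - 3) + Q/(x - 3)² + (Rx + S)/(x² + 9)


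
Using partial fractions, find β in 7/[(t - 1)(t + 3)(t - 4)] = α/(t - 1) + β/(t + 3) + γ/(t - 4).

Cover-up at t = -3: β = 7/[(-3 - 1)(-3 - 4)] = 7/[(-4)(-7)] = 7/28 = 1/4


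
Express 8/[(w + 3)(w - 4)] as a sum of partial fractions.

8/(w + 3)(w - 4) = P/(w + 3) + Q/(w - 4). P = 8/(-3 - 4) = -8/7, Q = 8/(4 + 3) = 8/7
Result: (-8/7)/(w + 3) + (8/7)/(w - 4)


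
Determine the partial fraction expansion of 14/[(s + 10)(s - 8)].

14/(s + 10)(s - 8) = A/(s + 10) + B/(s - 8). A = 14/(-10 - 8) = -7/9, B = 14/(8 + 10) = 7/9
Result: (-7/9)/(s + 10) + (7/9)/(s - 8)


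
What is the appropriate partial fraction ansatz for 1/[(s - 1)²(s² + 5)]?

Repeated linear + quadratic: P/(s - 1) + Q/(s - 1)² + (Rs + S)/(s² + 5)


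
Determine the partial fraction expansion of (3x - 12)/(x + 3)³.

(3x - 12) = A(x + 3)² + B(x + 3) + C. At x = -3: C = 3·(-3) - 12 = -21. Coefficients: A = 0, B = 3
Result: 3/(x + 3)² - 21/(x + 3)³


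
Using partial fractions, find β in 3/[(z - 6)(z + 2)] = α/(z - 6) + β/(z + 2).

Cover-up at z = -2: β = 3/(-2 - 6) = -3/8


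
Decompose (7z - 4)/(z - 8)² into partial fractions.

(7z - 4) = α(z - 8) + β. At z = 8: β = 7·8 - 4 = 52. Coeff of z: α = 7
Result: 7/(z - 8) + 52/(z - 8)²


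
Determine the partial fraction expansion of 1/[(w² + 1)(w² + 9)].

Coefficient matching gives A = C = 0, B = 1/(9-1) = 1/8, D = -B = -1/8
Result: (1/8)/(w² + 1) - (1/8)/(w² + 9)


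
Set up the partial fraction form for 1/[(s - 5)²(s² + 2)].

Repeated linear + quadratic: P/(s - 5) + Q/(s - 5)² + (Rs + S)/(s² + 2)


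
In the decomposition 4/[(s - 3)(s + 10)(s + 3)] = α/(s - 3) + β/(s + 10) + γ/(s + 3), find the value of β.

Cover-up at s = -10: β = 4/[(-10 - 3)(-10 + 3)] = 4/[(-13)(-7)] = 4/91


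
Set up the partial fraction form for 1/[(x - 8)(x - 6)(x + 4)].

Three distinct linear factors: A/(x - 8) + B/(x - 6) + C/(x + 4)


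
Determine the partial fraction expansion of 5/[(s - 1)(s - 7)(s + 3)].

Using cover-up method: α = -5/24, β = 1/12, γ = 1/8
Result: (-5/24)/(s - 1) + (1/12)/(s - 7) + (1/8)/(s + 3)


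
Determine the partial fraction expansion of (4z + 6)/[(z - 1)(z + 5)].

At z=1: P = (4·1 + 6)/(1 + 5) = 5/3. At z=-5: Q = (4·(-5) + 6)/(-5 - 1) = 7/3
Result: (5/3)/(z - 1) + (7/3)/(z + 5)


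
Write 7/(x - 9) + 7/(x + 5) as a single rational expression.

Common denominator (x - 9)(x + 5). Numerator: 7(x + 5) + 7(x - 9) = (7x + 35) + (7x - 63) = 14x - 28
Result: (14x - 28)/[(x - 9)(x + 5)]


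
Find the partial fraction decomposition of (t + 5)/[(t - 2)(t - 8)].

At t=2: α = (1·2 + 5)/(2 - 8) = -7/6. At t=8: β = (1·8 + 5)/(8 - 2) = 13/6
Result: (-7/6)/(t - 2) + (13/6)/(t - 8)


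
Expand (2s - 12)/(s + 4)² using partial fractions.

(2s - 12) = α(s + 4) + β. At s = -4: β = 2·(-4) - 12 = -20. Coeff of s: α = 2
Result: 2/(s + 4) - 20/(s + 4)²


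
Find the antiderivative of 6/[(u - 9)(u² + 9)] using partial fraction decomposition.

Cover-up at u=9: A = 6/(9²+9) = 1/15. Coeff matching: B = -1/15, C = -3/5. Decomposition: (1/15)/(u - 9) - ((1/15)u + 3/5)/(u² + 9). Integrate: linear → ln, quadratic → (1/2)ln + arctan: (1/15) ln|(u - 9)| - (1/30) ln(u² + 9) - (1/5) arctan(u/3) + C


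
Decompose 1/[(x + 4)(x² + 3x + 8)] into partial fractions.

Cover-up at x = -4: P = 1/((-4)² + 3·(-4) + 8) = 1/12. Then Q = -P = -1/12, R = -P·(3 - 4) = 1/12
Result: (1/12)/(x + 4) - ((1/12)x - 1/12)/(x² + 3x + 8)


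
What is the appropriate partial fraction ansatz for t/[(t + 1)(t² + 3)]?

Linear + irreducible quadratic: P/(t + 1) + (Qt + R)/(t² + 3)


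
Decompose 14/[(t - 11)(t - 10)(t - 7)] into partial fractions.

Using cover-up method: P = 7/2, Q = -14/3, R = 7/6
Result: (7/2)/(t - 11) - (14/3)/(t - 10) + (7/6)/(t - 7)


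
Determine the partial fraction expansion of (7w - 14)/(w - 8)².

(7w - 14) = P(w - 8) + Q. At w = 8: Q = 7·8 - 14 = 42. Coeff of w: P = 7
Result: 7/(w - 8) + 42/(w - 8)²


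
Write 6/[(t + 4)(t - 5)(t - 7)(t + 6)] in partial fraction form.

Using Heaviside cover-up: (1/33)/(t + 4) - (1/33)/(t - 5) + (3/143)/(t - 7) - (3/143)/(t + 6)


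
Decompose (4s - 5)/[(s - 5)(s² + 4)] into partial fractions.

At s=5: α = (4·5 - 5)/(5² + 4) = 15/29. β = -α = -15/29, γ = 4 - 5·α = 41/29
Result: (15/29)/(s - 5) - ((15/29)s - 41/29)/(s² + 4)


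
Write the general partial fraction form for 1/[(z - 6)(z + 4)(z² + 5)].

Two linear + quadratic: A/(z - 6) + B/(z + 4) + (Cz + D)/(z² + 5)


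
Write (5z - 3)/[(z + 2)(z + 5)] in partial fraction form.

At z=-2: A = (5·(-2) - 3)/(-2 + 5) = -13/3. At z=-5: B = (5·(-5) - 3)/(-5 + 2) = 28/3
Result: (-13/3)/(z + 2) + (28/3)/(z + 5)


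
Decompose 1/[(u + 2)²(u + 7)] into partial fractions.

Cover-up at u=-7: γ = 1/(-7 + 2)² = 1/25. Cover-up at u=-2: β = 1/(-2 + 7) = 1/5. Comparing u² coeff: α = -γ = -1/25
Result: (-1/25)/(u + 2) + (1/5)/(u + 2)² + (1/25)/(u + 7)


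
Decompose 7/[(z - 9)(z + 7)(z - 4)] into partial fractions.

Using cover-up method: α = 7/80, β = 7/176, γ = -7/55
Result: (7/80)/(z - 9) + (7/176)/(z + 7) - (7/55)/(z - 4)


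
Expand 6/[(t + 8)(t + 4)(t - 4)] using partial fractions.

Using cover-up method: P = 1/8, Q = -3/16, R = 1/16
Result: (1/8)/(t + 8) - (3/16)/(t + 4) + (1/16)/(t - 4)


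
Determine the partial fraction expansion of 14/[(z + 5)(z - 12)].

14/(z + 5)(z - 12) = α/(z + 5) + β/(z - 12). α = 14/(-5 - 12) = -14/17, β = 14/(12 + 5) = 14/17
Result: (-14/17)/(z + 5) + (14/17)/(z - 12)


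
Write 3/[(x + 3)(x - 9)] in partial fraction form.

3/(x + 3)(x - 9) = P/(x + 3) + Q/(x - 9). P = 3/(-3 - 9) = -1/4, Q = 3/(9 + 3) = 1/4
Result: (-1/4)/(x + 3) + (1/4)/(x - 9)


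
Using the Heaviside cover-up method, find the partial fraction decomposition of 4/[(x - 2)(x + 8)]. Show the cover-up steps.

Cover (x - 2): set x=2, get A = 4/(2 + 8) = 2/5. Cover (x + 8): set x=-8, get B = 4/(-8 - 2) = -2/5.
Result: (2/5)/(x - 2) - (2/5)/(x + 8)


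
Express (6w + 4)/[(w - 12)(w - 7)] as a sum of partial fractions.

At w=12: P = (6·12 + 4)/(12 - 7) = 76/5. At w=7: Q = (6·7 + 4)/(7 - 12) = -46/5
Result: (76/5)/(w - 12) - (46/5)/(w - 7)


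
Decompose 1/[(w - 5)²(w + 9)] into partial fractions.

Cover-up at w=-9: C = 1/(-9 - 5)² = 1/196. Cover-up at w=5: B = 1/(5 + 9) = 1/14. Comparing w² coeff: A = -C = -1/196
Result: (-1/196)/(w - 5) + (1/14)/(w - 5)² + (1/196)/(w + 9)


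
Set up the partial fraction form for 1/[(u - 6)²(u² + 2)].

Repeated linear + quadratic: α/(u - 6) + β/(u - 6)² + (γu + δ)/(u² + 2)


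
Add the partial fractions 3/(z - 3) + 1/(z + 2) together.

Common denominator (z - 3)(z + 2). Numerator: 3(z + 2) + 1(z - 3) = (3z + 6) + (z - 3) = 4z + 3
Result: (4z + 3)/[(z - 3)(z + 2)]


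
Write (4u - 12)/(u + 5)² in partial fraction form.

(4u - 12) = α(u + 5) + β. At u = -5: β = 4·(-5) - 12 = -32. Coeff of u: α = 4
Result: 4/(u + 5) - 32/(u + 5)²


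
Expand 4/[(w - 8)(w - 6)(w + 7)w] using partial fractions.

Using Heaviside cover-up: (1/60)/(w - 8) - (1/39)/(w - 6) - (4/1365)/(w + 7) + (1/84)/w


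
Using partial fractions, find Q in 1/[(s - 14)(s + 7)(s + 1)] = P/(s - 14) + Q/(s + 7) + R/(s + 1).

Cover-up at s = -7: Q = 1/[(-7 - 14)(-7 + 1)] = 1/[(-21)(-6)] = 1/126


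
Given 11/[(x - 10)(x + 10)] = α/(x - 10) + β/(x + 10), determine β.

Cover-up at x = -10: β = 11/(-10 - 10) = -11/20


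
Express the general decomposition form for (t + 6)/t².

Repeated linear factor: A/t + B/t²


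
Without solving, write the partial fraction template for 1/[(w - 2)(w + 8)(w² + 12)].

Two linear + quadratic: α/(w - 2) + β/(w + 8) + (γw + δ)/(w² + 12)


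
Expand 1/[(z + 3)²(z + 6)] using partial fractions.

Cover-up at z=-6: R = 1/(-6 + 3)² = 1/9. Cover-up at z=-3: Q = 1/(-3 + 6) = 1/3. Comparing z² coeff: P = -R = -1/9
Result: (-1/9)/(z + 3) + (1/3)/(z + 3)² + (1/9)/(z + 6)


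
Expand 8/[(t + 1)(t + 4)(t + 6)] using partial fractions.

Using cover-up method: P = 8/15, Q = -4/3, R = 4/5
Result: (8/15)/(t + 1) - (4/3)/(t + 4) + (4/5)/(t + 6)


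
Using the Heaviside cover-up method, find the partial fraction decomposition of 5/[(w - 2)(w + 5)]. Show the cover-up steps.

Cover (w - 2): set w=2, get α = 5/(2 + 5) = 5/7. Cover (w + 5): set w=-5, get β = 5/(-5 - 2) = -5/7.
Result: (5/7)/(w - 2) - (5/7)/(w + 5)


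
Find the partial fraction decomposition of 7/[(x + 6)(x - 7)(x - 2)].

Using cover-up method: A = 7/104, B = 7/65, C = -7/40
Result: (7/104)/(x + 6) + (7/65)/(x - 7) - (7/40)/(x - 2)


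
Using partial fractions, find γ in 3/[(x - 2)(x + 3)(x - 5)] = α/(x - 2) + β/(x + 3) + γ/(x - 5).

Cover-up at x = 5: γ = 3/[(5 - 2)(5 + 3)] = 3/[(3)(8)] = 3/24 = 1/8


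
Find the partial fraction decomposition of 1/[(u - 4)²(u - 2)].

Cover-up at u=2: C = 1/(2 - 4)² = 1/4. Cover-up at u=4: B = 1/(4 - 2) = 1/2. Comparing u² coeff: A = -C = -1/4
Result: (-1/4)/(u - 4) + (1/2)/(u - 4)² + (1/4)/(u - 2)


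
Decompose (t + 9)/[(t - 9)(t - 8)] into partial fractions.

At t=9: A = (1·9 + 9)/(9 - 8) = 18. At t=8: B = (1·8 + 9)/(8 - 9) = -17
Result: 18/(t - 9) - 17/(t - 8)


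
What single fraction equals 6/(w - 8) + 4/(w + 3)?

Common denominator (w - 8)(w + 3). Numerator: 6(w + 3) + 4(w - 8) = (6w + 18) + (4w - 32) = 10w - 14
Result: (10w - 14)/[(w - 8)(w + 3)]


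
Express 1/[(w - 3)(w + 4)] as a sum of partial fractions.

1/(w - 3)(w + 4) = α/(w - 3) + β/(w + 4). α = 1/(3 + 4) = 1/7, β = 1/(-4 - 3) = -1/7
Result: (1/7)/(w - 3) - (1/7)/(w + 4)


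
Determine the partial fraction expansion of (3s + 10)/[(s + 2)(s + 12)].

At s=-2: α = (3·(-2) + 10)/(-2 + 12) = 2/5. At s=-12: β = (3·(-12) + 10)/(-12 + 2) = 13/5
Result: (2/5)/(s + 2) + (13/5)/(s + 12)


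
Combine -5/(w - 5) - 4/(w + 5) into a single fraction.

Common denominator (w - 5)(w + 5). Numerator: -5(w + 5) - 4(w - 5) = (-5w - 25) - (4w - 20) = -9w - 5
Result: (-9w - 5)/[(w - 5)(w + 5)]


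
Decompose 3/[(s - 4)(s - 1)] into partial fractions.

3/(s - 4)(s - 1) = α/(s - 4) + β/(s - 1). α = 3/(4 - 1) = 1, β = 3/(1 - 4) = -1
Result: 1/(s - 4) - 1/(s - 1)


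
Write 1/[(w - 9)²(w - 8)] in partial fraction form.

Cover-up at w=8: R = 1/(8 - 9)² = 1. Cover-up at w=9: Q = 1/(9 - 8) = 1. Comparing w² coeff: P = -R = -1
Result: -1/(w - 9) + 1/(w - 9)² + 1/(w - 8)


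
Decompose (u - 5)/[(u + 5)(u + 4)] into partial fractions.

At u=-5: P = (1·(-5) - 5)/(-5 + 4) = 10. At u=-4: Q = (1·(-4) - 5)/(-4 + 5) = -9
Result: 10/(u + 5) - 9/(u + 4)


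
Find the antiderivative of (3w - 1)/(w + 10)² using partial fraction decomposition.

Decompose: α = 3, β = 3·(-10) - 1 = -31, so (3w - 1)/(w + 10)² = 3/(w + 10) - 31/(w + 10)². Integrate: ∫ α/(w + 10) dw = 3 ln|(w + 10)|; ∫ β/(w + 10)² dw = 31/(w + 10). Sum: 3 ln|(w + 10)| + 31/(w + 10) + C


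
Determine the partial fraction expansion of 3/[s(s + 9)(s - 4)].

Using cover-up method: P = -1/12, Q = 1/39, R = 3/52
Result: (-1/12)/s + (1/39)/(s + 9) + (3/52)/(s - 4)


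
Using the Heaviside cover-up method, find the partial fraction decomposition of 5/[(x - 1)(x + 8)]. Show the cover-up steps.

Cover (x - 1): set x=1, get P = 5/(1 + 8) = 5/9. Cover (x + 8): set x=-8, get Q = 5/(-8 - 1) = -5/9.
Result: (5/9)/(x - 1) - (5/9)/(x + 8)


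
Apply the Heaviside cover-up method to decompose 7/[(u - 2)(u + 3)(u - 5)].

Cover (u - 2), u=2: α = 7/[(2 + 3)(2 - 5)] = -7/15. Cover (u + 3), u=-3: β = 7/[(-3 - 2)(-3 - 5)] = 7/40. Cover (u - 5), u=5: γ = 7/[(5 - 2)(5 + 3)] = 7/24.
Result: (-7/15)/(u - 2) + (7/40)/(u + 3) + (7/24)/(u - 5)


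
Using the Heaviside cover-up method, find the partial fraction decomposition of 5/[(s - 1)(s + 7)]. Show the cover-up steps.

Cover (s - 1): set s=1, get P = 5/(1 + 7) = 5/8. Cover (s + 7): set s=-7, get Q = 5/(-7 - 1) = -5/8.
Result: (5/8)/(s - 1) - (5/8)/(s + 7)


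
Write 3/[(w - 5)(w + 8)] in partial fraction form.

3/(w - 5)(w + 8) = A/(w - 5) + B/(w + 8). A = 3/(5 + 8) = 3/13, B = 3/(-8 - 5) = -3/13
Result: (3/13)/(w - 5) - (3/13)/(w + 8)


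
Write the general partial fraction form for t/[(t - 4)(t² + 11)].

Linear + irreducible quadratic: α/(t - 4) + (βt + γ)/(t² + 11)


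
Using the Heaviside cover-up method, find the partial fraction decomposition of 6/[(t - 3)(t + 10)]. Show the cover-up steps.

Cover (t - 3): set t=3, get α = 6/(3 + 10) = 6/13. Cover (t + 10): set t=-10, get β = 6/(-10 - 3) = -6/13.
Result: (6/13)/(t - 3) - (6/13)/(t + 10)


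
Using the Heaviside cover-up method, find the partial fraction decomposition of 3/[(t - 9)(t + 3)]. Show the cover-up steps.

Cover (t - 9): set t=9, get A = 3/(9 + 3) = 1/4. Cover (t + 3): set t=-3, get B = 3/(-3 - 9) = -1/4.
Result: (1/4)/(t - 9) - (1/4)/(t + 3)


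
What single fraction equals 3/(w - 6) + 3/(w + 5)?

Common denominator (w - 6)(w + 5). Numerator: 3(w + 5) + 3(w - 6) = (3w + 15) + (3w - 18) = 6w - 3
Result: (6w - 3)/[(w - 6)(w + 5)]


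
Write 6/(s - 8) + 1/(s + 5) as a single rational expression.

Common denominator (s - 8)(s + 5). Numerator: 6(s + 5) + 1(s - 8) = (6s + 30) + (s - 8) = 7s + 22
Result: (7s + 22)/[(s - 8)(s + 5)]


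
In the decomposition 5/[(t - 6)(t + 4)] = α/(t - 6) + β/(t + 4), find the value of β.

Cover-up at t = -4: β = 5/(-4 - 6) = -5/10 = -1/2


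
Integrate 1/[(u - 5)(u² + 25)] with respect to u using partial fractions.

Cover-up at u=5: A = 1/(5²+25) = 1/50. Coeff matching: B = -1/50, C = -1/10. Decomposition: (1/50)/(u - 5) - ((1/50)u + 1/10)/(u² + 25). Integrate: linear → ln, quadratic → (1/2)ln + arctan: (1/50) ln|(u - 5)| - (1/100) ln(u² + 25) - (1/50) arctan(u/5) + C


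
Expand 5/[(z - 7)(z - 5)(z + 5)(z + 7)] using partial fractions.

Using Heaviside cover-up: (5/336)/(z - 7) - (1/48)/(z - 5) + (1/48)/(z + 5) - (5/336)/(z + 7)


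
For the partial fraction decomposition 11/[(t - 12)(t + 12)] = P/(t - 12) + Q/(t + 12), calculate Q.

Cover-up at t = -12: Q = 11/(-12 - 12) = -11/24


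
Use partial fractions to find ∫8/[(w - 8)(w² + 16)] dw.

Cover-up at w=8: A = 8/(8²+16) = 1/10. Coeff matching: B = -1/10, C = -4/5. Decomposition: (1/10)/(w - 8) - ((1/10)w + 4/5)/(w² + 16). Integrate: linear → ln, quadratic → (1/2)ln + arctan: (1/10) ln|(w - 8)| - (1/20) ln(w² + 16) - (1/5) arctan(w/4) + C


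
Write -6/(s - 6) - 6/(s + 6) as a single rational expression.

Common denominator (s - 6)(s + 6). Numerator: -6(s + 6) - 6(s - 6) = (-6s - 36) - (6s - 36) = -12s
Result: (-12s)/[(s - 6)(s + 6)]


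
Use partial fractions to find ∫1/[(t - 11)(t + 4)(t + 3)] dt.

Cover-up: P = 1/210, Q = 1/15, R = -1/14. Decomposition: (1/210)/(t - 11) + (1/15)/(t + 4) - (1/14)/(t + 3). Integrate each term: (1/210) ln|(t - 11)| + (1/15) ln|(t + 4)| - (1/14) ln|(t + 3)| + C


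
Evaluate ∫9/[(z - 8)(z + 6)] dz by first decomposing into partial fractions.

Decompose: 9/[(z - 8)(z + 6)] = (9/14)/(z - 8) - (9/14)/(z + 6). Integrate each term: (9/14) ln|(z - 8)| - (9/14) ln|(z + 6)| + C


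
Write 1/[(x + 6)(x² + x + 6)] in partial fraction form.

Cover-up at x = -6: P = 1/((-6)² + 1·(-6) + 6) = 1/36. Then Q = -P = -1/36, R = -P·(1 - 6) = 5/36
Result: (1/36)/(x + 6) - ((1/36)x - 5/36)/(x² + x + 6)


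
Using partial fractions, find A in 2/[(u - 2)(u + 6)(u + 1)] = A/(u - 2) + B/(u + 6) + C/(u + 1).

Cover-up at u = 2: A = 2/[(2 + 6)(2 + 1)] = 2/[(8)(3)] = 2/24 = 1/12


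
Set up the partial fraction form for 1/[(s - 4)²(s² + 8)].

Repeated linear + quadratic: P/(s - 4) + Q/(s - 4)² + (Rs + S)/(s² + 8)


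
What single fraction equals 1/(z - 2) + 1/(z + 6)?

Common denominator (z - 2)(z + 6). Numerator: 1(z + 6) + 1(z - 2) = (z + 6) + (z - 2) = 2z + 4
Result: (2z + 4)/[(z - 2)(z + 6)]


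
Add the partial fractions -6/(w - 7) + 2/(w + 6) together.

Common denominator (w - 7)(w + 6). Numerator: -6(w + 6) + 2(w - 7) = (-6w - 36) + (2w - 14) = -4w - 50
Result: (-4w - 50)/[(w - 7)(w + 6)]


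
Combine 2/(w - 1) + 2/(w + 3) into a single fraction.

Common denominator (w - 1)(w + 3). Numerator: 2(w + 3) + 2(w - 1) = (2w + 6) + (2w - 2) = 4w + 4
Result: (4w + 4)/[(w - 1)(w + 3)]


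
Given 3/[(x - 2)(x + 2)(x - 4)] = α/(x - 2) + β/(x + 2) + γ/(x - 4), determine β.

Cover-up at x = -2: β = 3/[(-2 - 2)(-2 - 4)] = 3/[(-4)(-6)] = 3/24 = 1/8


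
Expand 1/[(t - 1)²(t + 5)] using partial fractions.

Cover-up at t=-5: R = 1/(-5 - 1)² = 1/36. Cover-up at t=1: Q = 1/(1 + 5) = 1/6. Comparing t² coeff: P = -R = -1/36
Result: (-1/36)/(t - 1) + (1/6)/(t - 1)² + (1/36)/(t + 5)


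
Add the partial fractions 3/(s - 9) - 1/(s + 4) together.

Common denominator (s - 9)(s + 4). Numerator: 3(s + 4) - 1(s - 9) = (3s + 12) - (s - 9) = 2s + 21
Result: (2s + 21)/[(s - 9)(s + 4)]


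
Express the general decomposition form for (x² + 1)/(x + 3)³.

Repeated linear factor (power 3): α/(x + 3) + β/(x + 3)² + γ/(x + 3)³


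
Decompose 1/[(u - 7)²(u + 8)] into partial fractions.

Cover-up at u=-8: C = 1/(-8 - 7)² = 1/225. Cover-up at u=7: B = 1/(7 + 8) = 1/15. Comparing u² coeff: A = -C = -1/225
Result: (-1/225)/(u - 7) + (1/15)/(u - 7)² + (1/225)/(u + 8)


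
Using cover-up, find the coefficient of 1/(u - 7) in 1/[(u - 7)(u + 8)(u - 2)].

Cover (u - 7), set u=7: 1/[(7 + 8)(7 - 2)] = 1/75


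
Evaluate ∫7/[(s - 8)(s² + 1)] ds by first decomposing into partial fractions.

Cover-up at s=8: A = 7/(8²+1) = 7/65. Coeff matching: B = -7/65, C = -56/65. Decomposition: (7/65)/(s - 8) - ((7/65)s + 56/65)/(s² + 1). Integrate: linear → ln, quadratic → (1/2)ln + arctan: (7/65) ln|(s - 8)| - (7/130) ln(s² + 1) - (56/65) arctan(s) + C


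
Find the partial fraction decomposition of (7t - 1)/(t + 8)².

(7t - 1) = A(t + 8) + B. At t = -8: B = 7·(-8) - 1 = -57. Coeff of t: A = 7
Result: 7/(t + 8) - 57/(t + 8)²


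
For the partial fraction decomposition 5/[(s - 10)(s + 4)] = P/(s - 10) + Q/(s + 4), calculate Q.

Cover-up at s = -4: Q = 5/(-4 - 10) = -5/14


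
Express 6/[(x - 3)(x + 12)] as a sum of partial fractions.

6/(x - 3)(x + 12) = α/(x - 3) + β/(x + 12). α = 6/(3 + 12) = 2/5, β = 6/(-12 - 3) = -2/5
Result: (2/5)/(x - 3) - (2/5)/(x + 12)


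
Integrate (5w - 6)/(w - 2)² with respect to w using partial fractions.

Decompose: P = 5, Q = 5·2 - 6 = 4, so (5w - 6)/(w - 2)² = 5/(w - 2) + 4/(w - 2)². Integrate: ∫ P/(w - 2) dw = 5 ln|(w - 2)|; ∫ Q/(w - 2)² dw = -4/(w - 2). Sum: 5 ln|(w - 2)| - 4/(w - 2) + C


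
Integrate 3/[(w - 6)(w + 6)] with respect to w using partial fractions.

Decompose: 3/[(w - 6)(w + 6)] = (1/4)/(w - 6) - (1/4)/(w + 6). Integrate each term: (1/4) ln|(w - 6)| - (1/4) ln|(w + 6)| + C


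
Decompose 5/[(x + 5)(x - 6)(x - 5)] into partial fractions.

Using cover-up method: α = 1/22, β = 5/11, γ = -1/2
Result: (1/22)/(x + 5) + (5/11)/(x - 6) - (1/2)/(x - 5)


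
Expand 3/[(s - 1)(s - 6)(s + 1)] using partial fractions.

Using cover-up method: α = -3/10, β = 3/35, γ = 3/14
Result: (-3/10)/(s - 1) + (3/35)/(s - 6) + (3/14)/(s + 1)


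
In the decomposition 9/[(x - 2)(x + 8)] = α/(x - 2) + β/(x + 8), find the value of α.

Cover-up at x = 2: α = 9/(2 + 8) = 9/10
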